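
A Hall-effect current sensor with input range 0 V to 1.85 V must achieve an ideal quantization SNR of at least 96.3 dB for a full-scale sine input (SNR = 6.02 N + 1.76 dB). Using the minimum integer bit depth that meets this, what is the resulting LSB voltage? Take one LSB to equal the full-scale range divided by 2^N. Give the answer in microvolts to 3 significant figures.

V_FS = 1.85 V.
Required N = ⌈(96.3 − 1.76)/6.02⌉ = ⌈15.704⌉ = 16.
LSB = 1.85 V / 2^16 = 28.2 µV.

28.2 µV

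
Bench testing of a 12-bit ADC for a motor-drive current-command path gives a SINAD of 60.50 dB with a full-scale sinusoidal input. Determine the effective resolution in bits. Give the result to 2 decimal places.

Inverting SNR = 6.02 N + 1.76: N_eff = (60.50 − 1.76)/6.02 = 9.7575.

9.76 bits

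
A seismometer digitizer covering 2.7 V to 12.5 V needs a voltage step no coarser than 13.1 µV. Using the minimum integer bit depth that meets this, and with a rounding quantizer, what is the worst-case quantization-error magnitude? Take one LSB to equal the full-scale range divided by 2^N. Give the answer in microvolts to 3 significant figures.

4.67 µV

Full-scale range = 12.5 V − (2.7 V) = 9.8 V.
Levels needed ≥ 9.8/13.1 µV = 748100. 2^20 = 1048576 suffices, so N_min = 20.
One LSB is 9.8 V / 1048576 = 9.3460 µV.
Max error for round-to-nearest is LSB/2 = 4.67 µV.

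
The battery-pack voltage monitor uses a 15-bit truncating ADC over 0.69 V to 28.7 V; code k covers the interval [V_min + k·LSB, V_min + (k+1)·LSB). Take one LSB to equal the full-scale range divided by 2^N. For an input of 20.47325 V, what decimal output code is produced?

Full-scale range = 28.7 V − (0.69 V) = 28.01 V. LSB = 28.01 V / 2^15 ≈ 0.8548 mV.
V_in − V_min = 20.47325 − (0.69) = 19.78325 V.
Divide by LSB: 19.78325 × 32768/28.01 = 23143.7892.
Truncating gives code 23143.

23143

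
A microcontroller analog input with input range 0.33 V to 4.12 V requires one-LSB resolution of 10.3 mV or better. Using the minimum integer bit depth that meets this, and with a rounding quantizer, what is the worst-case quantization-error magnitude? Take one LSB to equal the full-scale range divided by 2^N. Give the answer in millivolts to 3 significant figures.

3.70 mV

Span: 4.12 V − (0.33 V) = 3.79 V.
Need 2^N ≥ 3.79 V / 10.3 mV = 368.0 → N_min = 9.
LSB = 3.79 V / 2^9 = 7.4023 mV.
Half an LSB is 3.70 mV.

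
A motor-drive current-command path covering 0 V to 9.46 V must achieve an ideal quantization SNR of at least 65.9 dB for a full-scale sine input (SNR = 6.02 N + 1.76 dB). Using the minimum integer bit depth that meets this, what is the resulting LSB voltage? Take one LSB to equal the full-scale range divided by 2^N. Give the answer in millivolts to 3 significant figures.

4.62 mV

V_FS = 9.46 V.
N ≥ (65.9 − 1.76)/6.02 = 10.654 → N_min = 11.
LSB = 9.46 V ÷ 2^11 = 9.46/2048 V = 4.62 mV.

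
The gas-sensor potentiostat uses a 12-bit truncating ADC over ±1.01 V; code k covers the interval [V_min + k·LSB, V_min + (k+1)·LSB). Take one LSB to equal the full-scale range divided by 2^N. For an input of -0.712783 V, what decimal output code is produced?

602

The full-scale span is 1.01 − (-1.01) = 2.02 V. LSB = 2.02 V / 2^12 ≈ 493.2 µV.
V_in − V_min = -0.712783 − (-1.01) = 0.297217 V.
Divide by LSB: 0.297217 × 4096/2.02 = 602.6737.
Truncating gives code 602.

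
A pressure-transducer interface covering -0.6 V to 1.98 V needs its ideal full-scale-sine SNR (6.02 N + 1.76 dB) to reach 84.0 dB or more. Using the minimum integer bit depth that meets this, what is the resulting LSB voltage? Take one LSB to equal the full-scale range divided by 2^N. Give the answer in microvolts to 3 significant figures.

Full-scale range = 1.98 V − (-0.6 V) = 2.58 V.
Required N = ⌈(84.0 − 1.76)/6.02⌉ = ⌈13.661⌉ = 14.
LSB = 2.58 V ÷ 2^14 = 2.58/16384 V = 157 µV.

157 µV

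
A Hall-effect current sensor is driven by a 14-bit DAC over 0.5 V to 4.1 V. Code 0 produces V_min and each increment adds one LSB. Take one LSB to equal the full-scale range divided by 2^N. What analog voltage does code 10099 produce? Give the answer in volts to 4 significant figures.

Full-scale range = 4.1 V − (0.5 V) = 3.6 V. LSB = 3.6 V / 2^14.
Output = V_min + (10099/16384) × range = 0.5 + 0.616394 × 3.6 V
      = 0.5 V + 2.21902 V = 2.71902 V.

2.719 V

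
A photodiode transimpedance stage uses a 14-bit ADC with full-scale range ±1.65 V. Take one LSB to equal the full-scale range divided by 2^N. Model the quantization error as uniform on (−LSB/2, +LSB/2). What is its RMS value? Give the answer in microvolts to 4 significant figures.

Span: 1.65 V − (-1.65 V) = 3.3 V.
LSB = 3.3 V / 2^14 = 201.416 µV.
For a uniform distribution on [−LSB/2, +LSB/2], V_rms = LSB/√12 = 201.416 µV/3.4641 = 58.14 µV.

58.14 µV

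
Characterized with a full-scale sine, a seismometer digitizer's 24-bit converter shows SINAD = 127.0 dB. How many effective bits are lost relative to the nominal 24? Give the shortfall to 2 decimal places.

N_eff = (127.0 − 1.76)/6.02 = 20.8040 bits.
Shortfall = 24 − 20.8040 = 3.1960 bits.

3.20 bits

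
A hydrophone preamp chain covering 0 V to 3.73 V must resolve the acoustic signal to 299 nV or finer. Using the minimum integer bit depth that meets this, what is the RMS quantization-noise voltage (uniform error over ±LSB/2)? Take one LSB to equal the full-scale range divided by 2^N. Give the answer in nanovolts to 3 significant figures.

64.2 nV

V_FS = 3.73 V.
Required number of levels: 3.73/299 nV = 1.2475e7; smallest N with 2^N ≥ that is 24.
Step size = 3.73/16777216 V = 222.33 nV.
σ_q = LSB/√12 = 222.33 nV/3.4641 = 64.2 nV.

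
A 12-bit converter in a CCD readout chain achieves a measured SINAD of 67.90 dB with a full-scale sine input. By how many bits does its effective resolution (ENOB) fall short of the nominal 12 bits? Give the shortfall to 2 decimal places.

ENOB = (SINAD − 1.76)/6.02 = (67.90 − 1.76)/6.02 = 10.9867 bits.
Shortfall = 12 − 10.9867 = 1.0133 bits.

1.01 bits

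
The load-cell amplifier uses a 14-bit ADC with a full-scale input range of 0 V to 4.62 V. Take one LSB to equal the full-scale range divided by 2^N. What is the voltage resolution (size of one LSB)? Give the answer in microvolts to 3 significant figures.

Range is 4.62 V.
Number of codes = 2^14 = 16384.
LSB = 4.62 V ÷ 2^14 = 4.62/16384 V = 282 µV.

282 µV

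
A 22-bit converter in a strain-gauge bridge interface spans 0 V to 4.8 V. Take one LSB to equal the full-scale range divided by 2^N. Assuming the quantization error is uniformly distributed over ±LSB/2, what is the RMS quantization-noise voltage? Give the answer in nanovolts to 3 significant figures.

330 nV

V_FS = 4.8 V.
LSB = 4.8 V / 2^22 = 1.1444 µV.
RMS of a uniform error over width LSB is LSB/√12 = 330 nV.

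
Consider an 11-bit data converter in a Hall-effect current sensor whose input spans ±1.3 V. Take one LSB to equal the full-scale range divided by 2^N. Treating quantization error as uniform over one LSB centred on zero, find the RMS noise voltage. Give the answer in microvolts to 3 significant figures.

Span: 1.3 V − (-1.3 V) = 2.6 V.
Step size = 2.6/2048 V = 1.2695 mV.
V_rms = LSB/√12 = 1.2695 mV / √12 = 366 µV.

366 µV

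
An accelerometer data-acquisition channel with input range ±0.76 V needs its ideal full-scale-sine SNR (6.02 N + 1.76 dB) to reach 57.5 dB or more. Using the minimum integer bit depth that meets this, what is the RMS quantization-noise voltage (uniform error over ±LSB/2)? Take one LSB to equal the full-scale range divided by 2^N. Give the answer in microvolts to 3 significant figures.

Full-scale range = 0.76 V − (-0.76 V) = 1.52 V.
6.02 N + 1.76 ≥ 57.5 gives N ≥ 9.259, so the minimum integer is 10.
Step size = 1.52/1024 V = 1.4844 mV.
RMS noise = LSB/√12 = 429 µV.

429 µV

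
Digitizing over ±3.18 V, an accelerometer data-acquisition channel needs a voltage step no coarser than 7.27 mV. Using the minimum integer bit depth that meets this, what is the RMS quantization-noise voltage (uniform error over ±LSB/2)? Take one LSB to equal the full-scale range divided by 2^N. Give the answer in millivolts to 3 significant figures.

1.79 mV

The full-scale span is 3.18 − (-3.18) = 6.36 V.
Need 2^N ≥ 6.36 V / 7.27 mV = 874.8 → N_min = 10.
LSB = 6.36 V / 2^10 = 6.2109 mV.
V_rms = LSB/√12 = 1.79 mV.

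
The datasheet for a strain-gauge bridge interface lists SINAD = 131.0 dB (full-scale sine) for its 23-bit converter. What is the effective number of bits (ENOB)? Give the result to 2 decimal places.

21.47 bits

(131.0 − 1.76) / 6.02 = 129.24/6.02 = 21.4684 effective bits.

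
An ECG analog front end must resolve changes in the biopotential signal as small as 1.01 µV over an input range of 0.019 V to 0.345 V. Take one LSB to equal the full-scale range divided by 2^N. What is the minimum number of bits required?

19 bits

Full-scale range = 0.345 V − (0.019 V) = 0.326 V.
Levels needed ≥ 0.326/1.01 µV = 322800. 2^19 = 524288 suffices, so N_min = 19.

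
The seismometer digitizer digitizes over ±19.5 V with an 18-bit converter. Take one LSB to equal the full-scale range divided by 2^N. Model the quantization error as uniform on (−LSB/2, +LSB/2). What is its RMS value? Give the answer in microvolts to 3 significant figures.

Span: 19.5 V − (-19.5 V) = 39 V.
One LSB is 39 V / 262144 = 148.77 µV.
σ_q = LSB/√12 = 148.77 µV/3.4641 = 42.9 µV.

42.9 µV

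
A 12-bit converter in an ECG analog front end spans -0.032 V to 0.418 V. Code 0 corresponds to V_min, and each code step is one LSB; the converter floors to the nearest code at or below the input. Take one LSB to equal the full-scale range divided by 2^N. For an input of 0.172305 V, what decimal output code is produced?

Range = 0.418 − (-0.032) = 0.45 V. LSB = 0.45 V / 2^12 ≈ 109.9 µV.
code = ⌊(V_in − V_min)/LSB⌋ = ⌊(V_in − V_min) × 2^12 / range⌋
     = ⌊(0.172305 − (-0.032)) × 4096 / 0.45⌋ = ⌊0.204305 × 4096/0.45⌋
     = ⌊1859.630⌋ = 1859.

1859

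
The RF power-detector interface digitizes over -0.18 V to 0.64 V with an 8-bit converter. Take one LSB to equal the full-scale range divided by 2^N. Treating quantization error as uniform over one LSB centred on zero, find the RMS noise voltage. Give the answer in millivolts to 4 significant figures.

0.9247 mV

Full-scale range = 0.64 V − (-0.18 V) = 0.82 V.
LSB = 0.82 V ÷ 2^8 = 0.82/256 V = 3.20313 mV.
σ_q = LSB/√12 = 3.20313 mV/3.4641 = 0.9247 mV.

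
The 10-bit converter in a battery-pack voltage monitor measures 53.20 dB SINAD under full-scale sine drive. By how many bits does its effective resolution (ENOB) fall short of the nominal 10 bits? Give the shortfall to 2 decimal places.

Effective bits = (53.20 − 1.76)/6.02 = 8.5449.
Lost resolution: 10 − 8.5449 = 1.4551 bits.

1.46 bits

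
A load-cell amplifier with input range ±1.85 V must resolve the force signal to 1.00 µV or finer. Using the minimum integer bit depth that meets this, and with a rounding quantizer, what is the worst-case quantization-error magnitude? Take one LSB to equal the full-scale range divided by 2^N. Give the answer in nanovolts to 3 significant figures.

441 nV

Span: 1.85 V − (-1.85 V) = 3.7 V.
Required number of levels: 3.7/1.00 µV = 3.7000e6; smallest N with 2^N ≥ that is 22.
LSB = 3.7 V ÷ 2^22 = 3.7/4194304 V = 0.88215 µV.
Half an LSB is 441 nV.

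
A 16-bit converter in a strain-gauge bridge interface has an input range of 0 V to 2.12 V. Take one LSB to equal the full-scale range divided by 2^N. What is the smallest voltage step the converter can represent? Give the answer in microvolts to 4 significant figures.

32.35 µV

Full-scale range = 2.12 V.
There are 2^16 = 65536 steps.
Step size = 2.12/65536 V = 32.35 µV.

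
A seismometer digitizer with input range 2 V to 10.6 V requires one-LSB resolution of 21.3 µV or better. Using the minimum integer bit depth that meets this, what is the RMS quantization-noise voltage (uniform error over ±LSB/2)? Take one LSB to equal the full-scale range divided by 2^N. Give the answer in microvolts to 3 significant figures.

4.74 µV

Range = 10.6 − (2) = 8.6 V.
Levels needed ≥ 8.6/21.3 µV = 403800. 2^19 = 524288 suffices, so N_min = 19.
Step size = 8.6/524288 V = 16.403 µV.
V_rms = LSB/√12 = 4.74 µV.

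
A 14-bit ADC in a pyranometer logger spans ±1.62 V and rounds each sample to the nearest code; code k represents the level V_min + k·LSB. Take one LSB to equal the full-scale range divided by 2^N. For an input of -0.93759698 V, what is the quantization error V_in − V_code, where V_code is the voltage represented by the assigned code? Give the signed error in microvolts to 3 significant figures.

Full-scale range = 1.62 V − (-1.62 V) = 3.24 V. LSB = 3.24 V / 2^14 ≈ 197.8 µV.
(-0.93759698 − (-1.62)) / LSB = 0.68240302 × 16384/3.24 = 3450.7689. Nearest integer: k = 3451.
Reconstructed level: -1.62 + 3451 × 3.24/16384 V = -0.93755126953 V.
Error = V_in − V_code = -0.93759698 − (-0.93755126953) = −45.7 µV.

−45.7 µV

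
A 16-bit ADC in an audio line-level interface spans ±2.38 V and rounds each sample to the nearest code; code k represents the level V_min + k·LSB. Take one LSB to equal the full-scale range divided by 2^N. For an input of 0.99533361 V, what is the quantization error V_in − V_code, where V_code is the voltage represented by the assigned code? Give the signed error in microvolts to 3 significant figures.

−13.1 µV

The full-scale span is 2.38 − (-2.38) = 4.76 V. LSB = 4.76 V / 2^16 ≈ 72.63 µV.
(0.99533361 − (-2.38)) / LSB = 3.37533361 × 65536/4.76 = 46471.8201. Nearest integer: k = 46472.
V_code = V_min + k × range/2^16 = -2.38 + 46472 × 4.76/65536 = 0.99534667969 V.
e = 0.99533361 − (0.99534667969) = −13.1 µV.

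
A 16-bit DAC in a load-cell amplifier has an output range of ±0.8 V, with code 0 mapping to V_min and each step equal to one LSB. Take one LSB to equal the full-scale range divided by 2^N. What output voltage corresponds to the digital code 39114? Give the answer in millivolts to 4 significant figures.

Range = 0.8 − (-0.8) = 1.6 V. LSB = 1.6 V / 2^16.
V_out = V_min + code × LSB = -0.8 V + 39114 × 1.6 V / 65536
      = -0.8 + 0.954932 = 0.154932 V.

154.9 mV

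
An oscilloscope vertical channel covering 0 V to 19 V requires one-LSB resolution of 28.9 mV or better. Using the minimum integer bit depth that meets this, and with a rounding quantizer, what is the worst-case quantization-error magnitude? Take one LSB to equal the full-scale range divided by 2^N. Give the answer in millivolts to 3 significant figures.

Full-scale range = 19 V.
Required number of levels: 19/28.9 mV = 657.44; smallest N with 2^N ≥ that is 10.
LSB = 19 V ÷ 2^10 = 19/1024 V = 18.555 mV.
Half an LSB is 9.28 mV.

9.28 mV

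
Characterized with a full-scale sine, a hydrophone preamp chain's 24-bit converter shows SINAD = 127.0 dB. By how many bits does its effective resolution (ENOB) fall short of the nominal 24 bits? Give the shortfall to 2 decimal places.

3.20 bits

ENOB = (SINAD − 1.76)/6.02 = (127.0 − 1.76)/6.02 = 20.8040 bits.
Lost resolution: 24 − 20.8040 = 3.1960 bits.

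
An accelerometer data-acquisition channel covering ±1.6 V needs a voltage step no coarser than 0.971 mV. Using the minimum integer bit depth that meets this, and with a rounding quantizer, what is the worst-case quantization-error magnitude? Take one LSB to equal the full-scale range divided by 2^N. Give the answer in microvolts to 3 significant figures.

The full-scale span is 1.6 − (-1.6) = 3.2 V.
Need 2^N ≥ 3.2 V / 0.971 mV = 3296 → N_min = 12.
LSB = 3.2 V ÷ 2^12 = 3.2/4096 V = 0.78125 mV.
Max error for round-to-nearest is LSB/2 = 391 µV.

391 µV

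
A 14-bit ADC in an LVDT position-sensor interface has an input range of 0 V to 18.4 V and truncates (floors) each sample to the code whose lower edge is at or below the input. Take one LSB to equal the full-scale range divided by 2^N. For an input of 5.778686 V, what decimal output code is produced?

5145

V_FS = 18.4 V. LSB = 18.4 V / 2^14 ≈ 1.123 mV.
(V_in − V_min) × 2^14/range = (5.778686 − (0)) × 16384/18.4 = 5145.543.
Floor → code = 5145.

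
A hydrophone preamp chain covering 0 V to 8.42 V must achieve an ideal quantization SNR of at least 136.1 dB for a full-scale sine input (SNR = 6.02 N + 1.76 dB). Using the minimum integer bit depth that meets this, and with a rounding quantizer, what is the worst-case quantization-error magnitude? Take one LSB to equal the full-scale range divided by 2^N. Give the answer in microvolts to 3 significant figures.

Range is 8.42 V.
Required N = ⌈(136.1 − 1.76)/6.02⌉ = ⌈22.316⌉ = 23.
LSB = 8.42 V / 2^23 = 1.0037 µV.
Half an LSB is 0.502 µV.

0.502 µV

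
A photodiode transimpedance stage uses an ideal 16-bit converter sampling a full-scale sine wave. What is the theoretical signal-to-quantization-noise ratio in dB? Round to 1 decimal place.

6.02(16) + 1.76 = 96.32 + 1.76 = 98.08 dB.

98.1 dB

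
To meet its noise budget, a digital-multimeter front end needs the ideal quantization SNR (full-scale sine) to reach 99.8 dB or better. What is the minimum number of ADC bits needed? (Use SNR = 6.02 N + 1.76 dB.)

N ≥ (99.8 − 1.76)/6.02 = 16.286 → N_min = 17.

17 bits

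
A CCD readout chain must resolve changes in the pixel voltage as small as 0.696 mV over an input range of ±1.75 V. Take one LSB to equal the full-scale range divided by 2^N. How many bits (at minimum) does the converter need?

13 bits

Range = 1.75 − (-1.75) = 3.5 V.
Need 2^N ≥ 3.5 V / 0.696 mV = 5029 → N_min = 13.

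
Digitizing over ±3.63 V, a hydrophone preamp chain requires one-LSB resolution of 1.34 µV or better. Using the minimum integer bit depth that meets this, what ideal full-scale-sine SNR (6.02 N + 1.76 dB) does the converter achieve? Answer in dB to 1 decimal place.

140.2 dB

Span: 3.63 V − (-3.63 V) = 7.26 V.
7.26 V / 1.34 µV = 5.418e6. Since 2^22 = 4194304 and 2^23 = 8388608, N = 23.
Ideal SNR at N = 23: 6.02·23 + 1.76 = 140.2 dB.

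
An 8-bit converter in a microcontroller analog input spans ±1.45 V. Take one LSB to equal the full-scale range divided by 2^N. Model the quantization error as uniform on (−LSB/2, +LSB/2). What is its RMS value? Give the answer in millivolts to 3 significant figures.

3.27 mV

Span: 1.45 V − (-1.45 V) = 2.9 V.
Step size = 2.9/256 V = 11.328 mV.
RMS of a uniform error over width LSB is LSB/√12 = 3.27 mV.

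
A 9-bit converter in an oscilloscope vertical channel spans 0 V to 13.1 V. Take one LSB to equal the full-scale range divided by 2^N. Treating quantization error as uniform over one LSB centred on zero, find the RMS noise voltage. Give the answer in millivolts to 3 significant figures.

7.39 mV

Full-scale range = 13.1 V.
LSB = 13.1 V ÷ 2^9 = 13.1/512 V = 25.586 mV.
σ_q = LSB/√12 = 25.586 mV/3.4641 = 7.39 mV.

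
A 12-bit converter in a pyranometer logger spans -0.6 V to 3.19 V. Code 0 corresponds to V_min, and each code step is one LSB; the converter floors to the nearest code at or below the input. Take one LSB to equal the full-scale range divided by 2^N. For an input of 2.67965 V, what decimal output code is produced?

Full-scale range = 3.19 V − (-0.6 V) = 3.79 V. LSB = 3.79 V / 2^12 ≈ 0.9253 mV.
V_in − V_min = 2.67965 − (-0.6) = 3.27965 V.
Divide by LSB: 3.27965 × 4096/3.79 = 3544.4450.
Truncating gives code 3544.

3544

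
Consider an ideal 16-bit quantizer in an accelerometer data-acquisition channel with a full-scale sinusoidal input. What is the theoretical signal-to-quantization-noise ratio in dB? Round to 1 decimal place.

SNR = 6.02·16 + 1.76 = 98.08 dB.

98.1 dB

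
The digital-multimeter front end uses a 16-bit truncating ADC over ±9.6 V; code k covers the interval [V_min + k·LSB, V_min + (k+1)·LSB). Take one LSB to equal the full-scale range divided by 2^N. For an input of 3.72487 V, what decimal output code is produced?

Span: 9.6 V − (-9.6 V) = 19.2 V. LSB = 19.2 V / 2^16 ≈ 293.0 µV.
code = ⌊(V_in − V_min)/LSB⌋ = ⌊(V_in − V_min) × 2^16 / range⌋
     = ⌊(3.72487 − (-9.6)) × 65536 / 19.2⌋ = ⌊13.32487 × 65536/19.2⌋
     = ⌊45482.223⌋ = 45482.

45482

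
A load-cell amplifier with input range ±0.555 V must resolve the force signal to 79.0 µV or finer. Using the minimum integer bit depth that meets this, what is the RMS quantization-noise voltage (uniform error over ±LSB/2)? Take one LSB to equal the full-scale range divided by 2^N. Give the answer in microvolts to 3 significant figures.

The full-scale span is 0.555 − (-0.555) = 1.11 V.
Levels needed ≥ 1.11/79.0 µV = 14050. 2^14 = 16384 suffices, so N_min = 14.
LSB = 1.11 V / 2^14 = 67.749 µV.
σ_q = LSB/√12 = 67.749 µV/3.4641 = 19.6 µV.

19.6 µV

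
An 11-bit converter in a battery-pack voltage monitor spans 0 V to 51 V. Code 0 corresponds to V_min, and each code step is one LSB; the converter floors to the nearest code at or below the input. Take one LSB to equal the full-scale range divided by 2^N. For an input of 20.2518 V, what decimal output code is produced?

Span = 51 V. LSB = 51 V / 2^11 ≈ 24.90 mV.
(V_in − V_min) × 2^11/range = (20.2518 − (0)) × 2048/51 = 813.249.
Floor → code = 813.

813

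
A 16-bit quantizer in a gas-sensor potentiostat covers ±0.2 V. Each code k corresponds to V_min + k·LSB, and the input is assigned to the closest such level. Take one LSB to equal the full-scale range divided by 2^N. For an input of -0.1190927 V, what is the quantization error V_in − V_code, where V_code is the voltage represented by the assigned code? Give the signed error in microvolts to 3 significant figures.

Full-scale range = 0.2 V − (-0.2 V) = 0.4 V. LSB = 0.4 V / 2^16 ≈ 6.104 µV.
(-0.1190927 − (-0.2)) / LSB = 0.0809073 × 65536/0.4 = 13255.8520. Nearest integer: k = 13256.
V_code = -0.2 + (13256/65536) × 0.4 = -0.11909179688 V.
Error = V_in − V_code = -0.1190927 − (-0.11909179688) = −0.903 µV.

−0.903 µV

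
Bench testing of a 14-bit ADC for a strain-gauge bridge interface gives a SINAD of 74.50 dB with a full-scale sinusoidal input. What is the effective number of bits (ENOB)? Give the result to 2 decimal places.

12.08 bits

Inverting SNR = 6.02 N + 1.76: N_eff = (74.50 − 1.76)/6.02 = 12.0831.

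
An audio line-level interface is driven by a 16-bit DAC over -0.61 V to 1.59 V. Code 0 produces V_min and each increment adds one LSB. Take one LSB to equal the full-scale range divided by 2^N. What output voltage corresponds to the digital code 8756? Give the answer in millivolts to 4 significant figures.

Span: 1.59 V − (-0.61 V) = 2.2 V. LSB = 2.2 V / 2^16.
V_out = -0.61 + 8756 × (2.2/65536) V
      = -0.61 V + 0.293933 V = -0.316067 V.

-316.1 mV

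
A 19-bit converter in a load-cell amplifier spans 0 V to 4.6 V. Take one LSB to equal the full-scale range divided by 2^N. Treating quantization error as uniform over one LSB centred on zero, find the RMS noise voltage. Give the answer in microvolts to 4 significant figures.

Span = 4.6 V.
Step size = 4.6/524288 V = 8.77380 µV.
RMS of a uniform error over width LSB is LSB/√12 = 2.533 µV.

2.533 µV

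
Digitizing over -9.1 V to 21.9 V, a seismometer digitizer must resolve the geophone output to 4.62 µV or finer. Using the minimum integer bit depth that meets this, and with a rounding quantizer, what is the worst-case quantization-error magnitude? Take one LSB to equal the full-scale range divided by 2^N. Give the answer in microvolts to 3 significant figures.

1.85 µV

Full-scale range = 21.9 V − (-9.1 V) = 31 V.
31 V / 4.62 µV = 6.710e6. Since 2^22 = 4194304 and 2^23 = 8388608, N = 23.
LSB = 31 V ÷ 2^23 = 31/8388608 V = 3.6955 µV.
Max error for round-to-nearest is LSB/2 = 1.85 µV.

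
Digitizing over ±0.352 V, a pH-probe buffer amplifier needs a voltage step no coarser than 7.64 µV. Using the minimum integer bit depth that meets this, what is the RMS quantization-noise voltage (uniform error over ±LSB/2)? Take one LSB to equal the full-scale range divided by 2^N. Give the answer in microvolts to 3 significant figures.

The full-scale span is 0.352 − (-0.352) = 0.704 V.
Required number of levels: 0.704/7.64 µV = 92147; smallest N with 2^N ≥ that is 17.
LSB = 0.704 V / 2^17 = 5.3711 µV.
σ_q = LSB/√12 = 5.3711 µV/3.4641 = 1.55 µV.

1.55 µV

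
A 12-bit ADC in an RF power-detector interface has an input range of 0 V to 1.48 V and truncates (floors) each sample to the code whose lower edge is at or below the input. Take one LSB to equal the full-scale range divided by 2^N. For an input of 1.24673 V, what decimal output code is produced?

3450

Range is 1.48 V. LSB = 1.48 V / 2^12 ≈ 361.3 µV.
code = ⌊(V_in − V_min)/LSB⌋ = ⌊(V_in − V_min) × 2^12 / range⌋
     = ⌊(1.24673 − (0)) × 4096 / 1.48⌋ = ⌊1.24673 × 4096/1.48⌋
     = ⌊3450.410⌋ = 3450.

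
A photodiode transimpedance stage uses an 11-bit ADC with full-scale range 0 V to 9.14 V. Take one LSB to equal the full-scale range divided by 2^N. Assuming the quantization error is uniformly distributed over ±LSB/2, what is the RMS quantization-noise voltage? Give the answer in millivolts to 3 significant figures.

V_FS = 9.14 V.
One LSB is 9.14 V / 2048 = 4.4629 mV.
RMS of a uniform error over width LSB is LSB/√12 = 1.29 mV.

1.29 mV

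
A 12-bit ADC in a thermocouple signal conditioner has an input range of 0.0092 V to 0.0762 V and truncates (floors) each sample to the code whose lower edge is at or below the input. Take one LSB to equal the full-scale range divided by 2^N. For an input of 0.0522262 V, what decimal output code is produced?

2630

The full-scale span is 0.0762 − (0.0092) = 0.067 V. LSB = 0.067 V / 2^12 ≈ 16.36 µV.
(V_in − V_min) × 2^12/range = (0.0522262 − (0.0092)) × 4096/0.067 = 2630.378.
Floor → code = 2630.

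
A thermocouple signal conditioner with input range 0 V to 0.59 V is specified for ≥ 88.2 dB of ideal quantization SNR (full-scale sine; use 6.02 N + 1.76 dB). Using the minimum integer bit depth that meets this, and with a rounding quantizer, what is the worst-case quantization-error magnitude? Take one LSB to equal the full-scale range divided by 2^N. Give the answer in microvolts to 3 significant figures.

Span = 0.59 V.
Required N = ⌈(88.2 − 1.76)/6.02⌉ = ⌈14.359⌉ = 15.
One LSB is 0.59 V / 32768 = 18.005 µV.
Max error for round-to-nearest is LSB/2 = 9.00 µV.

9.00 µV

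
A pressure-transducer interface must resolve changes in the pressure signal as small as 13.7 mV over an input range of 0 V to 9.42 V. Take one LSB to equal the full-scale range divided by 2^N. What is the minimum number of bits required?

10 bits

Span = 9.42 V.
9.42 V / 13.7 mV = 687.6. Since 2^9 = 512 and 2^10 = 1024, N = 10.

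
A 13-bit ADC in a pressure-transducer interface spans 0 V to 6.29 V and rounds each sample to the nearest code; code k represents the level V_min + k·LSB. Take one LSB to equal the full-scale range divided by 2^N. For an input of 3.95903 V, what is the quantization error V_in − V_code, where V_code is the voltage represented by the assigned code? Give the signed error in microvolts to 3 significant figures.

Span = 6.29 V. LSB = 6.29 V / 2^13 ≈ 0.7678 mV.
(V_in − V_min)/LSB = (3.95903 − (0)) × 8192/6.29 = 5156.1802 → nearest code k = 5156.
Reconstructed level: 0 + 5156 × 6.29/8192 V = 3.958891602 V.
e = 3.95903 − (3.958891602) = +138 µV.

+138 µV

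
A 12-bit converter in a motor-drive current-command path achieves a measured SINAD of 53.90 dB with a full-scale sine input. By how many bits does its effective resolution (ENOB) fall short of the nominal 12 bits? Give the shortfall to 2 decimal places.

3.34 bits

ENOB = (SINAD − 1.76)/6.02 = (53.90 − 1.76)/6.02 = 8.6611 bits.
Shortfall = 12 − 8.6611 = 3.3389 bits.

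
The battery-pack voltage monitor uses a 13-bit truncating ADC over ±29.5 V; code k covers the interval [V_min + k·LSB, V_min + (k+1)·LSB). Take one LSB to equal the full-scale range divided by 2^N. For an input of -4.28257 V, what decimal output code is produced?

3501

Full-scale range = 29.5 V − (-29.5 V) = 59 V. LSB = 59 V / 2^13 ≈ 7.202 mV.
code = ⌊(V_in − V_min)/LSB⌋ = ⌊(V_in − V_min) × 2^13 / range⌋
     = ⌊(-4.28257 − (-29.5)) × 8192 / 59⌋ = ⌊25.21743 × 8192/59⌋
     = ⌊3501.376⌋ = 3501.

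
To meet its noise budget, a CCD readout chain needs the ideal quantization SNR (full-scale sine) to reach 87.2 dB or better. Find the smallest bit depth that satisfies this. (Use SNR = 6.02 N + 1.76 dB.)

15 bits

6.02 N + 1.76 ≥ 87.2 gives N ≥ 14.193, so the minimum integer is 15.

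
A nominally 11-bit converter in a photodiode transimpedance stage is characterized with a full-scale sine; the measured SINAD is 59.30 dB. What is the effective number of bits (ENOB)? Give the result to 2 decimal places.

(59.30 − 1.76) / 6.02 = 57.54/6.02 = 9.5581 effective bits.

9.56 bits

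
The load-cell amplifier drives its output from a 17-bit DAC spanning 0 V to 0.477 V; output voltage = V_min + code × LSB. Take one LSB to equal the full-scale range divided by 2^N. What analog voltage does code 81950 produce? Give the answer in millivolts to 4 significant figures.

298.2 mV

Full-scale range = 0.477 V. LSB = 0.477 V / 2^17.
V_out = V_min + code × LSB = 0 V + 81950 × 0.477 V / 131072
      = 0 V + 0.298234 V = 0.298234 V.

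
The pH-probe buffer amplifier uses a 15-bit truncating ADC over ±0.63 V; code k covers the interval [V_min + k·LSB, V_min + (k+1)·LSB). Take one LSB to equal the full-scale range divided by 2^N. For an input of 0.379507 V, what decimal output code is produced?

26253

Range = 0.63 − (-0.63) = 1.26 V. LSB = 1.26 V / 2^15 ≈ 38.45 µV.
code = ⌊(V_in − V_min)/LSB⌋ = ⌊(V_in − V_min) × 2^15 / range⌋
     = ⌊(0.379507 − (-0.63)) × 32768 / 1.26⌋ = ⌊1.009507 × 32768/1.26⌋
     = ⌊26253.592⌋ = 26253.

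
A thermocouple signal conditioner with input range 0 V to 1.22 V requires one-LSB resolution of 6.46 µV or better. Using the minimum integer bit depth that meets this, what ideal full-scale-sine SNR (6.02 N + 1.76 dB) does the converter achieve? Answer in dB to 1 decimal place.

V_FS = 1.22 V.
Required number of levels: 1.22/6.46 µV = 188850; smallest N with 2^N ≥ that is 18.
6.02(18) + 1.76 = 110.12 dB.

110.1 dB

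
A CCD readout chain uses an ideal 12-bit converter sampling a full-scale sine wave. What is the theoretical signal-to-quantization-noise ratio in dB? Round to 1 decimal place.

For an ideal N-bit converter with full-scale sine input, SNR = 6.02 N + 1.76 dB. SNR = 6.02 × 12 + 1.76 = 72.24 + 1.76 = 74.00 dB.

74.0 dB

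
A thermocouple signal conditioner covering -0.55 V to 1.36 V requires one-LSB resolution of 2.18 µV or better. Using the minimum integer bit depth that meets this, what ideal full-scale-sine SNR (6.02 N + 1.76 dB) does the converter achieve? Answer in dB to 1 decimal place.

122.2 dB

The full-scale span is 1.36 − (-0.55) = 1.91 V.
Levels needed ≥ 1.91/2.18 µV = 876100. 2^20 = 1048576 suffices, so N_min = 20.
6.02(20) + 1.76 = 122.16 dB.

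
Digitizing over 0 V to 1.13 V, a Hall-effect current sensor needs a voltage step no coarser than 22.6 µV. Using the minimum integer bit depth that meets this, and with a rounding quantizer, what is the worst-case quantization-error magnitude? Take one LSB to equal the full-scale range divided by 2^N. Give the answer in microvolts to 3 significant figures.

V_FS = 1.13 V.
1.13 V / 22.6 µV = 50000. Since 2^15 = 32768 and 2^16 = 65536, N = 16.
One LSB is 1.13 V / 65536 = 17.242 µV.
Half an LSB is 8.62 µV.

8.62 µV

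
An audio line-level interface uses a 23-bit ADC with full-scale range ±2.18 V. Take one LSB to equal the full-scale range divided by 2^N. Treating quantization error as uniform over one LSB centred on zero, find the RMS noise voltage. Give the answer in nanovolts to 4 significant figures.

Range = 2.18 − (-2.18) = 4.36 V.
One LSB is 4.36 V / 8388608 = 0.519753 µV.
For a uniform distribution on [−LSB/2, +LSB/2], V_rms = LSB/√12 = 0.519753 µV/3.4641 = 150.0 nV.

150.0 nV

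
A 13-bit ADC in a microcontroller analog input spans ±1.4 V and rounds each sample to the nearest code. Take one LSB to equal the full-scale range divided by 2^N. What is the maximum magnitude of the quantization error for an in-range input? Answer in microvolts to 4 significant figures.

Span: 1.4 V − (-1.4 V) = 2.8 V.
LSB = 2.8 V ÷ 2^13 = 2.8/8192 V = 341.797 µV.
|e|_max = LSB/2 = 170.9 µV.

170.9 µV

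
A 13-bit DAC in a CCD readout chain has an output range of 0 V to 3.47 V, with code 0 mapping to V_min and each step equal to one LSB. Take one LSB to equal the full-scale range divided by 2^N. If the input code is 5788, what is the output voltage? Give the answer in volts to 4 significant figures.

Full-scale range = 3.47 V. LSB = 3.47 V / 2^13.
Output = V_min + (5788/8192) × range = 0 + 0.706543 × 3.47 V
      = 0 + 2.45170 = 2.45170 V.

2.452 V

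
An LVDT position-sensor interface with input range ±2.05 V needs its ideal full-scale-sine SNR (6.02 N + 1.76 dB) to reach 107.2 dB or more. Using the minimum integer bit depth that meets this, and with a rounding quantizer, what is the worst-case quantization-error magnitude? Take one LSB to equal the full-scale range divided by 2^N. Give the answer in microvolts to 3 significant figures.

Range = 2.05 − (-2.05) = 4.1 V.
N ≥ (107.2 − 1.76)/6.02 = 17.515 → N_min = 18.
One LSB is 4.1 V / 262144 = 15.640 µV.
Max error for round-to-nearest is LSB/2 = 7.82 µV.

7.82 µV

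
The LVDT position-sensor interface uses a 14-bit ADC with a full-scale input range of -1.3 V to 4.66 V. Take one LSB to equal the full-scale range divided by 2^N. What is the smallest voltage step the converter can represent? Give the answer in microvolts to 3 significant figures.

364 µV

Range = 4.66 − (-1.3) = 5.96 V.
Number of codes = 2^14 = 16384.
LSB = 5.96 V / 2^14 = 364 µV.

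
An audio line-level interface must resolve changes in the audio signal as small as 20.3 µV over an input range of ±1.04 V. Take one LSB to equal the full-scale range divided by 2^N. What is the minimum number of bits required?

The full-scale span is 1.04 − (-1.04) = 2.08 V.
Need 2^N ≥ 2.08 V / 20.3 µV = 102500 → N_min = 17.

17 bits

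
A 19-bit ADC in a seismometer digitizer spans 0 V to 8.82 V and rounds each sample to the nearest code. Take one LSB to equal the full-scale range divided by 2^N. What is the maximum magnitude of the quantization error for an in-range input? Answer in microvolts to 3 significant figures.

8.41 µV

V_FS = 8.82 V.
LSB = 8.82 V ÷ 2^19 = 8.82/524288 V = 16.823 µV.
A rounding quantizer has |error| ≤ LSB/2 = 8.41 µV.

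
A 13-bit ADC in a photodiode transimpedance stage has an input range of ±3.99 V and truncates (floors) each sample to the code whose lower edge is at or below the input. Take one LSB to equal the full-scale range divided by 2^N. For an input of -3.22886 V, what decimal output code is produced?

781

Range = 3.99 − (-3.99) = 7.98 V. LSB = 7.98 V / 2^13 ≈ 0.9741 mV.
(V_in − V_min) × 2^13/range = (-3.22886 − (-3.99)) × 8192/7.98 = 781.361.
Floor → code = 781.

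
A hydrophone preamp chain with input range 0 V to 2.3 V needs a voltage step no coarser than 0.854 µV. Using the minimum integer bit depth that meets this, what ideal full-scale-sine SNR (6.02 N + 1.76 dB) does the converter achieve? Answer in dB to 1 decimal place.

Full-scale range = 2.3 V.
Required number of levels: 2.3/0.854 µV = 2.6932e6; smallest N with 2^N ≥ that is 22.
Ideal SNR at N = 22: 6.02·22 + 1.76 = 134.2 dB.

134.2 dB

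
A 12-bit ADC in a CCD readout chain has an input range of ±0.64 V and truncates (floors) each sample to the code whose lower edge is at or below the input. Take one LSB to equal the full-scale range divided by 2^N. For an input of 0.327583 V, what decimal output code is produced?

3096

Range = 0.64 − (-0.64) = 1.28 V. LSB = 1.28 V / 2^12 ≈ 312.5 µV.
V_in − V_min = 0.327583 − (-0.64) = 0.967583 V.
Divide by LSB: 0.967583 × 4096/1.28 = 3096.2656.
Truncating gives code 3096.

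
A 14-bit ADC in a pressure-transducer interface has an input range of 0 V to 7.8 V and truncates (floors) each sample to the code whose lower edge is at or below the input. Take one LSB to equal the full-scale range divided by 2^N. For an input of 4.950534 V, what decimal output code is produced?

10398

Span = 7.8 V. LSB = 7.8 V / 2^14 ≈ 476.1 µV.
V_in − V_min = 4.950534 − (0) = 4.950534 V.
Divide by LSB: 4.950534 × 16384/7.8 = 10398.6601.
Truncating gives code 10398.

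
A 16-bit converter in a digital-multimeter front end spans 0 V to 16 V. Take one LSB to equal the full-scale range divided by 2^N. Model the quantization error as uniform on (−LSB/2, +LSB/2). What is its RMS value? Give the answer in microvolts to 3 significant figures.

70.5 µV

Full-scale range = 16 V.
Step size = 16/65536 V = 244.14 µV.
For a uniform distribution on [−LSB/2, +LSB/2], V_rms = LSB/√12 = 244.14 µV/3.4641 = 70.5 µV.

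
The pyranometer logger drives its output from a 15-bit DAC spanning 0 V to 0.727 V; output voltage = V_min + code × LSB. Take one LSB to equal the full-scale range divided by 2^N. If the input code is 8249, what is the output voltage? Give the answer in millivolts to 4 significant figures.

183.0 mV

Full-scale range = 0.727 V. LSB = 0.727 V / 2^15.
V_out = 0 + 8249 × (0.727/32768) V
      = 0 V + 0.183015 V = 0.183015 V.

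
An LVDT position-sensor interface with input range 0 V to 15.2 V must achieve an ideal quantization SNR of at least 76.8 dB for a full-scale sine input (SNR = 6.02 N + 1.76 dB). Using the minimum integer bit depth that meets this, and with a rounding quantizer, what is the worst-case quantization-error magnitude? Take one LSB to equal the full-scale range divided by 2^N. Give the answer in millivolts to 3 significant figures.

V_FS = 15.2 V.
6.02 N + 1.76 ≥ 76.8 gives N ≥ 12.465, so the minimum integer is 13.
Step size = 15.2/8192 V = 1.8555 mV.
Max error for round-to-nearest is LSB/2 = 0.928 mV.

0.928 mV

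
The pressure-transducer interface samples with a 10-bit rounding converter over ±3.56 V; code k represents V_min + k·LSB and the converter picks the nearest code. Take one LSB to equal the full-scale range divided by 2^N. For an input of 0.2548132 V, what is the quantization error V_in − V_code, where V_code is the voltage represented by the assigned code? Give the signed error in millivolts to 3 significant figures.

The full-scale span is 3.56 − (-3.56) = 7.12 V. LSB = 7.12 V / 2^10 ≈ 6.953 mV.
(0.2548132 − (-3.56)) / LSB = 3.8148132 × 1024/7.12 = 548.6473. Nearest integer: k = 549.
Reconstructed level: -3.56 + 549 × 7.12/1024 V = 0.2572656250 V.
V_in − V_code = 0.2548132 − (0.2572656250) = −2.45 mV.

−2.45 mV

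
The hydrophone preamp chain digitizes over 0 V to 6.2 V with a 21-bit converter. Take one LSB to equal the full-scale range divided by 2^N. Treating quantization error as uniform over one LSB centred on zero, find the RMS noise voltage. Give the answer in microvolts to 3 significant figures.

0.853 µV

Full-scale range = 6.2 V.
LSB = 6.2 V / 2^21 = 2.9564 µV.
V_rms = LSB/√12 = 2.9564 µV / √12 = 0.853 µV.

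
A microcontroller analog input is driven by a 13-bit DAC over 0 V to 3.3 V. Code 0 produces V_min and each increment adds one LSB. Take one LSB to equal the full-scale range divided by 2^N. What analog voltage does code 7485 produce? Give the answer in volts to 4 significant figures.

3.015 V

Range is 3.3 V. LSB = 3.3 V / 2^13.
V_out = 0 + 7485 × (3.3/8192) V
      = 0 + 3.01520 = 3.01520 V.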